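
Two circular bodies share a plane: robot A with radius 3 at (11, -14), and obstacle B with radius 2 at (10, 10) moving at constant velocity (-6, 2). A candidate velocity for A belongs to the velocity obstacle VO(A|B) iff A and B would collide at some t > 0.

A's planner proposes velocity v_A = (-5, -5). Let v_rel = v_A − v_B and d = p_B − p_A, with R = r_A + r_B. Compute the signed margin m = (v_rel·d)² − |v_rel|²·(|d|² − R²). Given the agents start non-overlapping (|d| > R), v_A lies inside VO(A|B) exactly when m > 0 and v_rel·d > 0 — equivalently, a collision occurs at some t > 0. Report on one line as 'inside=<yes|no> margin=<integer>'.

d = (-1, 24),  |d|² = 577;  R = 3+2 = 5,  c = 577−5² = 552
v_rel = (1, -7),  |v_rel|² = 50;  v_rel·d = (1)·(-1) + (-7)·(24) = -169
50·t² + 338·t + 552 = 0  ⇒  m = (-169)² − 50·552 = 961
m = 961 > 0,  v_rel·d = -169 < 0  ⇒  outside

inside=no margin=961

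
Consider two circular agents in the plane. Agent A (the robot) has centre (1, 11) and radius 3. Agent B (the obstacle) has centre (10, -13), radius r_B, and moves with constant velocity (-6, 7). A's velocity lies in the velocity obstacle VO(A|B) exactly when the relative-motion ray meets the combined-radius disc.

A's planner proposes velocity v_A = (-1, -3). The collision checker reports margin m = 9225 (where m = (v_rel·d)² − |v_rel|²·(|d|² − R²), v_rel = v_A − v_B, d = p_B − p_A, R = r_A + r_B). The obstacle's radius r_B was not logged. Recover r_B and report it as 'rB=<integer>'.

m = 9225
d = (9, -24);  v_rel = (5, -10),  |v_rel|² = 125
v_rel×d = (5)·(-24) − (-10)·(9) = -30
since m = R²·125 − (-30)²:  R² = (900 + 9225) / 125 = 81
R = √81 = 9  ⇒  r_B = 9 − 3 = 6

rB=6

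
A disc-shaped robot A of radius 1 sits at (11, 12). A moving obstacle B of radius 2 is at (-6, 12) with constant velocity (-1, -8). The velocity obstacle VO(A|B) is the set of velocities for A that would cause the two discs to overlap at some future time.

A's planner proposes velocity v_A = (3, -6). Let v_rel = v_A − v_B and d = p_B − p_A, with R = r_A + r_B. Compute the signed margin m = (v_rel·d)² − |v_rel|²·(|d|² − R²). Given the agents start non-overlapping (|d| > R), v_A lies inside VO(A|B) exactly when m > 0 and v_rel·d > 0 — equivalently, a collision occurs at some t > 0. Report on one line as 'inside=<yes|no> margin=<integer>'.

d = (-17, 0),  |d|² = 289;  R = 1+2 = 3,  c = 289−3² = 280
v_rel = (4, 2),  |v_rel|² = 20;  v_rel·d = (4)·(-17) + (2)·(0) = -68
20·t² + 136·t + 280 = 0  ⇒  m = (-68)² − 20·280 = -976
m = -976 < 0,  v_rel·d = -68 < 0  ⇒  outside

inside=no margin=-976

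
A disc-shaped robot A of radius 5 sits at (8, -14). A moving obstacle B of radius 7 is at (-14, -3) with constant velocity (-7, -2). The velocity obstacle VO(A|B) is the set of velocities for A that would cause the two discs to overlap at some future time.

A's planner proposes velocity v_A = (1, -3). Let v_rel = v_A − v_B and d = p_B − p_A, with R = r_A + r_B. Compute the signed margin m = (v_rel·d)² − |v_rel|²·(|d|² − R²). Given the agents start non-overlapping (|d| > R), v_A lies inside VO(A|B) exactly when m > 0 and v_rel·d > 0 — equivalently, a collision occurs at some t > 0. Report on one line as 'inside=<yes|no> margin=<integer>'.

d = (-22, 11),  |d|² = 605;  R = 5+7 = 12,  c = 605−12² = 461
v_rel = (8, -1),  |v_rel|² = 65;  v_rel·d = (8)·(-22) + (-1)·(11) = -187
65·t² + 374·t + 461 = 0  ⇒  m = (-187)² − 65·461 = 5004
m = 5004 > 0,  v_rel·d = -187 < 0  ⇒  outside

inside=no margin=5004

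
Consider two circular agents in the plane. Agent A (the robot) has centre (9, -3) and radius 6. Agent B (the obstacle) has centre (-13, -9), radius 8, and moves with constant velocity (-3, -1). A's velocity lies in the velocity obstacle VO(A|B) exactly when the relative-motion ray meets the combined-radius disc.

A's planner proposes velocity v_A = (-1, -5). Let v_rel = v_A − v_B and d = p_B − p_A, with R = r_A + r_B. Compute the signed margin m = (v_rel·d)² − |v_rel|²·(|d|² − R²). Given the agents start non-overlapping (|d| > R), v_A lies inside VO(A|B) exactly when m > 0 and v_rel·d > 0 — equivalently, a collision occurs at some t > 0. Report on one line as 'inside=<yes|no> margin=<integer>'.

d = (-22, -6),  |d|² = 520;  R = 6+8 = 14,  c = 520−14² = 324
v_rel = (2, -4),  |v_rel|² = 20;  v_rel·d = (2)·(-22) + (-4)·(-6) = -20
20·t² + 40·t + 324 = 0  ⇒  m = (-20)² − 20·324 = -6080
m = -6080 < 0,  v_rel·d = -20 < 0  ⇒  outside

inside=no margin=-6080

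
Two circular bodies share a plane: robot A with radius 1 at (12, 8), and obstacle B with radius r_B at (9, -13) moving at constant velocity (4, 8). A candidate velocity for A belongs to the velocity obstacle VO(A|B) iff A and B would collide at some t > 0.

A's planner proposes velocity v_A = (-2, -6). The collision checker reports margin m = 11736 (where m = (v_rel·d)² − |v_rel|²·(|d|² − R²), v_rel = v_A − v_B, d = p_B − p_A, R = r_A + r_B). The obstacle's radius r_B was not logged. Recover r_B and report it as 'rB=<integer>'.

m = 11736
d = (-3, -21);  v_rel = (-6, -14),  |v_rel|² = 232
v_rel×d = (-6)·(-21) − (-14)·(-3) = 84
since m = R²·232 − 84²:  R² = (7056 + 11736) / 232 = 81
R = √81 = 9  ⇒  r_B = 9 − 1 = 8

rB=8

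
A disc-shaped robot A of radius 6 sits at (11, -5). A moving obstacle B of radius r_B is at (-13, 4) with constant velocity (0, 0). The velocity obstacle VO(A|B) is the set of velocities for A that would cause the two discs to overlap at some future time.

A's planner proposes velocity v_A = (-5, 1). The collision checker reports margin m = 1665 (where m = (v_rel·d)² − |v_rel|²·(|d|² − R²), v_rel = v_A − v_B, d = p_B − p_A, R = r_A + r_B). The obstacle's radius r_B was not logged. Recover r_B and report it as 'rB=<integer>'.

m = 1665
d = (-24, 9);  v_rel = (-5, 1),  |v_rel|² = 26
v_rel×d = (-5)·(9) − (1)·(-24) = -21
since m = R²·26 − (-21)²:  R² = (441 + 1665) / 26 = 81
R = √81 = 9  ⇒  r_B = 9 − 6 = 3

rB=3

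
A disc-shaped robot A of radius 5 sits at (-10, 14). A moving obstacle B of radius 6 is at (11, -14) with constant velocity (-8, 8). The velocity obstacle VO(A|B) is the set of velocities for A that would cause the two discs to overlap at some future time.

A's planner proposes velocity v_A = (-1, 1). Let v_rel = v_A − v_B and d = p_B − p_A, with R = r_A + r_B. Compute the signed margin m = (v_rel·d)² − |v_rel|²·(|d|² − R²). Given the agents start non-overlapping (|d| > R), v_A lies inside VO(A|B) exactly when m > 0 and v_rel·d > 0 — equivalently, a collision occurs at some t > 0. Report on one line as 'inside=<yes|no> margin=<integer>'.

d = (21, -28),  |d|² = 1225;  R = 5+6 = 11,  c = 1225−11² = 1104
v_rel = (7, -7),  |v_rel|² = 98;  v_rel·d = (7)·(21) + (-7)·(-28) = 343
98·t² − 686·t + 1104 = 0  ⇒  m = 343² − 98·1104 = 9457
m = 9457 > 0,  v_rel·d = 343 > 0  ⇒  inside

inside=yes margin=9457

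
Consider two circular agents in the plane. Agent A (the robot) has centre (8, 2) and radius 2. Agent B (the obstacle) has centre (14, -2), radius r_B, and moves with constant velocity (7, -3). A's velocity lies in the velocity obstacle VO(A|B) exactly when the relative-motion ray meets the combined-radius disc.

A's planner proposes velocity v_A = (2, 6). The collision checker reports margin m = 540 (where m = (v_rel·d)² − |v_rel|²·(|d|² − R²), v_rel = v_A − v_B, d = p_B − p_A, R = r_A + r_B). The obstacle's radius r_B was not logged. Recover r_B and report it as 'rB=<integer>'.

m = 540
d = (6, -4);  v_rel = (-5, 9),  |v_rel|² = 106
v_rel×d = (-5)·(-4) − (9)·(6) = -34
since m = R²·106 − (-34)²:  R² = (1156 + 540) / 106 = 16
R = √16 = 4  ⇒  r_B = 4 − 2 = 2

rB=2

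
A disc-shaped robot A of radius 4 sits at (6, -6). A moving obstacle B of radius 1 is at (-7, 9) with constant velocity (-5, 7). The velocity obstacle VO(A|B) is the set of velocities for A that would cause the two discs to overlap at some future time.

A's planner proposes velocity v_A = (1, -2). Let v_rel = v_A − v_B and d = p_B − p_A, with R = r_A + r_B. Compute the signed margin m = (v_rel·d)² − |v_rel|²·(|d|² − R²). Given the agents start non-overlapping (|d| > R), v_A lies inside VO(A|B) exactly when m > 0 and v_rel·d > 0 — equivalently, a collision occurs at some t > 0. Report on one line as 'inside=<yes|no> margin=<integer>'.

d = (-13, 15),  |d|² = 394;  R = 4+1 = 5,  c = 394−5² = 369
v_rel = (6, -9),  |v_rel|² = 117;  v_rel·d = (6)·(-13) + (-9)·(15) = -213
117·t² + 426·t + 369 = 0  ⇒  m = (-213)² − 117·369 = 2196
m = 2196 > 0,  v_rel·d = -213 < 0  ⇒  outside

inside=no margin=2196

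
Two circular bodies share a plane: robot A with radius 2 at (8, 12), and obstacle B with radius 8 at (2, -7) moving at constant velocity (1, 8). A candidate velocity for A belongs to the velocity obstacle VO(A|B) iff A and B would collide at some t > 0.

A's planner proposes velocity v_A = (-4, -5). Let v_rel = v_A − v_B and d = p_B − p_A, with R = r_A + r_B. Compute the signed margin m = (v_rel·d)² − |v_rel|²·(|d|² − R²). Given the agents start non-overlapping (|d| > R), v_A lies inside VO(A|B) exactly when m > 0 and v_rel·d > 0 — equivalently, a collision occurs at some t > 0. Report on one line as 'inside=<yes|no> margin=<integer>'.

d = (-6, -19),  |d|² = 397;  R = 2+8 = 10,  c = 397−10² = 297
v_rel = (-5, -13),  |v_rel|² = 194;  v_rel·d = (-5)·(-6) + (-13)·(-19) = 277
194·t² − 554·t + 297 = 0  ⇒  m = 277² − 194·297 = 19111
m = 19111 > 0,  v_rel·d = 277 > 0  ⇒  inside

inside=yes margin=19111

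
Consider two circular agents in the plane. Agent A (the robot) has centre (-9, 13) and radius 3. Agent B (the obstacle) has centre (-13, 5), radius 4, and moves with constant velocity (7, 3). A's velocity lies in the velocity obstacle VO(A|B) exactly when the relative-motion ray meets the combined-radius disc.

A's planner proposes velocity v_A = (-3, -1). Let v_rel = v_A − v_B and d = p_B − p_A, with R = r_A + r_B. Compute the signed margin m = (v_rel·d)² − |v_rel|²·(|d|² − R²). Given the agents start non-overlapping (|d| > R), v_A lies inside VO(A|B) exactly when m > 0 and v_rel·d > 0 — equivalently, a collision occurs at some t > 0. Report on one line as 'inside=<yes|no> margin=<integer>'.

d = (-4, -8),  |d|² = 80;  R = 3+4 = 7,  c = 80−7² = 31
v_rel = (-10, -4),  |v_rel|² = 116;  v_rel·d = (-10)·(-4) + (-4)·(-8) = 72
116·t² − 144·t + 31 = 0  ⇒  m = 72² − 116·31 = 1588
m = 1588 > 0,  v_rel·d = 72 > 0  ⇒  inside

inside=yes margin=1588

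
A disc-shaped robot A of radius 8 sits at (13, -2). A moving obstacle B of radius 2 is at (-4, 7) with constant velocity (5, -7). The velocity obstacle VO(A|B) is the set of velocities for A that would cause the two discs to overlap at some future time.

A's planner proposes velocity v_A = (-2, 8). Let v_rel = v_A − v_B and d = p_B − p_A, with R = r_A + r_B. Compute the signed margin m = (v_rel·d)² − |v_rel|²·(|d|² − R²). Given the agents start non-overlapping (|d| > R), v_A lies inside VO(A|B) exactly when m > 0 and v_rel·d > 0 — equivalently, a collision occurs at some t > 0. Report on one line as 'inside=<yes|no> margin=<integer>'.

d = (-17, 9),  |d|² = 370;  R = 8+2 = 10,  c = 370−10² = 270
v_rel = (-7, 15),  |v_rel|² = 274;  v_rel·d = (-7)·(-17) + (15)·(9) = 254
274·t² − 508·t + 270 = 0  ⇒  m = 254² − 274·270 = -9464
m = -9464 < 0,  v_rel·d = 254 > 0  ⇒  outside

inside=no margin=-9464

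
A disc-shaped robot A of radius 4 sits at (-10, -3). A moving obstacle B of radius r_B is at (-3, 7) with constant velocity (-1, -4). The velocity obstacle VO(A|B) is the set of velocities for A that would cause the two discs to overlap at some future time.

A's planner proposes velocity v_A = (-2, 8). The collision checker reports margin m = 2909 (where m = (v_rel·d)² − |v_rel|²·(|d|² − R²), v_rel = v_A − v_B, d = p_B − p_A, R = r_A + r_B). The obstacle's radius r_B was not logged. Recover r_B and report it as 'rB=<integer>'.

m = 2909
d = (7, 10);  v_rel = (-1, 12),  |v_rel|² = 145
v_rel×d = (-1)·(10) − (12)·(7) = -94
since m = R²·145 − (-94)²:  R² = (8836 + 2909) / 145 = 81
R = √81 = 9  ⇒  r_B = 9 − 4 = 5

rB=5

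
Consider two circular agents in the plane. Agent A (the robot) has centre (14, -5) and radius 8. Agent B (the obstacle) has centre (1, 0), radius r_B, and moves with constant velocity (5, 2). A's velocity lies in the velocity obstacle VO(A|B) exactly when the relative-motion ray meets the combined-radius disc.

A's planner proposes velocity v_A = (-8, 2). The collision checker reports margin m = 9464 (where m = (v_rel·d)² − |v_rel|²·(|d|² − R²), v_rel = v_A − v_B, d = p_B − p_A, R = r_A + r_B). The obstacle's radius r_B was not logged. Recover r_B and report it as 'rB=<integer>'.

m = 9464
d = (-13, 5);  v_rel = (-13, 0),  |v_rel|² = 169
v_rel×d = (-13)·(5) − (0)·(-13) = -65
since m = R²·169 − (-65)²:  R² = (4225 + 9464) / 169 = 81
R = √81 = 9  ⇒  r_B = 9 − 8 = 1

rB=1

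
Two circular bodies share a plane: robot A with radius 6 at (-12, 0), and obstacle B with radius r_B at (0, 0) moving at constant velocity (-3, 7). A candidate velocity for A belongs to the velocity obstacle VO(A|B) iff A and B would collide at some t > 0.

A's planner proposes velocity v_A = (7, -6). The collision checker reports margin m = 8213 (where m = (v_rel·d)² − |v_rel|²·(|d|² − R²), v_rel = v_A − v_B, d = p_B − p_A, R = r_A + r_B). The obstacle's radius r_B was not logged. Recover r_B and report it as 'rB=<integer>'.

m = 8213
d = (12, 0);  v_rel = (10, -13),  |v_rel|² = 269
v_rel×d = (10)·(0) − (-13)·(12) = 156
since m = R²·269 − 156²:  R² = (24336 + 8213) / 269 = 121
R = √121 = 11  ⇒  r_B = 11 − 6 = 5

rB=5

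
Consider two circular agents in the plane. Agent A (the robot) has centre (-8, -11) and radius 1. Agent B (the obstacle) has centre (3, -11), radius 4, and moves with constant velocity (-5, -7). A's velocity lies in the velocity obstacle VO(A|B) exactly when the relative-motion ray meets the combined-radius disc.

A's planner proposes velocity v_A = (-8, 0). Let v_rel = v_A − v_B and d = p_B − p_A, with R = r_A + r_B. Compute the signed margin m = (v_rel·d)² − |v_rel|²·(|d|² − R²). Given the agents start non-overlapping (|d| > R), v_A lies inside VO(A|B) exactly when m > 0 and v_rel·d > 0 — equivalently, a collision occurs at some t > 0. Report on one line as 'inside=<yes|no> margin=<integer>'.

d = (11, 0),  |d|² = 121;  R = 1+4 = 5,  c = 121−5² = 96
v_rel = (-3, 7),  |v_rel|² = 58;  v_rel·d = (-3)·(11) + (7)·(0) = -33
58·t² + 66·t + 96 = 0  ⇒  m = (-33)² − 58·96 = -4479
m = -4479 < 0,  v_rel·d = -33 < 0  ⇒  outside

inside=no margin=-4479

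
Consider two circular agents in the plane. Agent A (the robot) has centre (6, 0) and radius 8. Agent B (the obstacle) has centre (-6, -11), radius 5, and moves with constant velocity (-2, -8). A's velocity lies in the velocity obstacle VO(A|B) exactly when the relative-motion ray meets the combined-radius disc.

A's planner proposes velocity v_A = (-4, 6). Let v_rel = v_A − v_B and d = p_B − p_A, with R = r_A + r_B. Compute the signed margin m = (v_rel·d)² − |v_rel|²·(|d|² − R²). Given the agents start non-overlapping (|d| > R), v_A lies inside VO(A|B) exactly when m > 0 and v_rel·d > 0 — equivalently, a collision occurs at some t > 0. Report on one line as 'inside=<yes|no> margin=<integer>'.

d = (-12, -11),  |d|² = 265;  R = 8+5 = 13,  c = 265−13² = 96
v_rel = (-2, 14),  |v_rel|² = 200;  v_rel·d = (-2)·(-12) + (14)·(-11) = -130
200·t² + 260·t + 96 = 0  ⇒  m = (-130)² − 200·96 = -2300
m = -2300 < 0,  v_rel·d = -130 < 0  ⇒  outside

inside=no margin=-2300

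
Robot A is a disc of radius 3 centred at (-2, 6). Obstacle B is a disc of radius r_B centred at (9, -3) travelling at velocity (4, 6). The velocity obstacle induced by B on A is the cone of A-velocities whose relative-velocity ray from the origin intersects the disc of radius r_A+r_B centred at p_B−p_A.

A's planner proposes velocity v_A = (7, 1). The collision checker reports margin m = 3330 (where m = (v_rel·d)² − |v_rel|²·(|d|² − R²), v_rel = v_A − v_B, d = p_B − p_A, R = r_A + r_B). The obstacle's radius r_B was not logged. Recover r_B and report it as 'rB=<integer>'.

m = 3330
d = (11, -9);  v_rel = (3, -5),  |v_rel|² = 34
v_rel×d = (3)·(-9) − (-5)·(11) = 28
since m = R²·34 − 28²:  R² = (784 + 3330) / 34 = 121
R = √121 = 11  ⇒  r_B = 11 − 3 = 8

rB=8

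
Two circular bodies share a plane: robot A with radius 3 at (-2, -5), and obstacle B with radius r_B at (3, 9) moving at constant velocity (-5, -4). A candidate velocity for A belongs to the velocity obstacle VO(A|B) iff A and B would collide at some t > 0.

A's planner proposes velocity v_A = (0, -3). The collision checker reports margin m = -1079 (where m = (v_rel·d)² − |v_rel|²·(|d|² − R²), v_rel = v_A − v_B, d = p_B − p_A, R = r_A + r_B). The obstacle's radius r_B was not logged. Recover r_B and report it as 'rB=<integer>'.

m = -1079
d = (5, 14);  v_rel = (5, 1),  |v_rel|² = 26
v_rel×d = (5)·(14) − (1)·(5) = 65
since m = R²·26 − 65²:  R² = (4225 + -1079) / 26 = 121
R = √121 = 11  ⇒  r_B = 11 − 3 = 8

rB=8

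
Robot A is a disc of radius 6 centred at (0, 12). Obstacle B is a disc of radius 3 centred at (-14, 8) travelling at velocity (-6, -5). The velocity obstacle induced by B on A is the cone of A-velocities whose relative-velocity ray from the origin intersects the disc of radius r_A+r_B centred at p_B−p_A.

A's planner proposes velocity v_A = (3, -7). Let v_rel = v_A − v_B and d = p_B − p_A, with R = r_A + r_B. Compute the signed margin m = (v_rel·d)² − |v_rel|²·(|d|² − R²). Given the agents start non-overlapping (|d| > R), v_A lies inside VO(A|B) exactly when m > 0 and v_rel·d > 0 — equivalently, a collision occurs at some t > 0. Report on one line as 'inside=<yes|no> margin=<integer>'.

d = (-14, -4),  |d|² = 212;  R = 6+3 = 9,  c = 212−9² = 131
v_rel = (9, -2),  |v_rel|² = 85;  v_rel·d = (9)·(-14) + (-2)·(-4) = -118
85·t² + 236·t + 131 = 0  ⇒  m = (-118)² − 85·131 = 2789
m = 2789 > 0,  v_rel·d = -118 < 0  ⇒  outside

inside=no margin=2789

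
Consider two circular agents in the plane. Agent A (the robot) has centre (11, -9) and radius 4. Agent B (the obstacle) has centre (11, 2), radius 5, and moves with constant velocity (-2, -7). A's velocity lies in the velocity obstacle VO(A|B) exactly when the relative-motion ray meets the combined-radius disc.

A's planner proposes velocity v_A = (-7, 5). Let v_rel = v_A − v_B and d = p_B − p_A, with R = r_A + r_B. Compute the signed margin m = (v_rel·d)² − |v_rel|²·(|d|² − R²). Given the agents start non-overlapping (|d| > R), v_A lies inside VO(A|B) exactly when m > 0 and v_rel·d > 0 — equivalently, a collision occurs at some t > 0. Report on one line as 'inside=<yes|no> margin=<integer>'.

d = (0, 11),  |d|² = 121;  R = 4+5 = 9,  c = 121−9² = 40
v_rel = (-5, 12),  |v_rel|² = 169;  v_rel·d = (-5)·(0) + (12)·(11) = 132
169·t² − 264·t + 40 = 0  ⇒  m = 132² − 169·40 = 10664
m = 10664 > 0,  v_rel·d = 132 > 0  ⇒  inside

inside=yes margin=10664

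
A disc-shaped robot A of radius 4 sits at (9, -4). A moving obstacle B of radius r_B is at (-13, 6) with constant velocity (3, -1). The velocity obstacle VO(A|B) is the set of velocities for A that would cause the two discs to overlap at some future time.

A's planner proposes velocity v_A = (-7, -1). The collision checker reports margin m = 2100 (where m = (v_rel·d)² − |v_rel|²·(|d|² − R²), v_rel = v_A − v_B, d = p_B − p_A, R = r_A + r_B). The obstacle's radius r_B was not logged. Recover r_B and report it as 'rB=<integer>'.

m = 2100
d = (-22, 10);  v_rel = (-10, 0),  |v_rel|² = 100
v_rel×d = (-10)·(10) − (0)·(-22) = -100
since m = R²·100 − (-100)²:  R² = (10000 + 2100) / 100 = 121
R = √121 = 11  ⇒  r_B = 11 − 4 = 7

rB=7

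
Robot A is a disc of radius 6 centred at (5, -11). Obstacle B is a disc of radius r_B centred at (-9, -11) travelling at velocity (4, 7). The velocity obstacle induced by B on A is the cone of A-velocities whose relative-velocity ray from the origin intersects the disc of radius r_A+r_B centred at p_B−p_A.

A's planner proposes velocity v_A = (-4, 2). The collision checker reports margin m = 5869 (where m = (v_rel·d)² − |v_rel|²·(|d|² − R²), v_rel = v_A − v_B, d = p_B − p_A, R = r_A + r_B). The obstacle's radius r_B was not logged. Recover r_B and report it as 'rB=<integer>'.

m = 5869
d = (-14, 0);  v_rel = (-8, -5),  |v_rel|² = 89
v_rel×d = (-8)·(0) − (-5)·(-14) = -70
since m = R²·89 − (-70)²:  R² = (4900 + 5869) / 89 = 121
R = √121 = 11  ⇒  r_B = 11 − 6 = 5

rB=5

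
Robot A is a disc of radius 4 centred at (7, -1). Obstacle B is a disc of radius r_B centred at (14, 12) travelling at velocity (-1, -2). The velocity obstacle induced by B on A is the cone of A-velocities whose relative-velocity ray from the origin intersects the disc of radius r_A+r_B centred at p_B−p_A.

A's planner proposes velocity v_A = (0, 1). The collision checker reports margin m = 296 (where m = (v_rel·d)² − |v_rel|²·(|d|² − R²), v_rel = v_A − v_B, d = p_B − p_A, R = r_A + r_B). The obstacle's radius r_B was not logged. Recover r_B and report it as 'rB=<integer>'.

m = 296
d = (7, 13);  v_rel = (1, 3),  |v_rel|² = 10
v_rel×d = (1)·(13) − (3)·(7) = -8
since m = R²·10 − (-8)²:  R² = (64 + 296) / 10 = 36
R = √36 = 6  ⇒  r_B = 6 − 4 = 2

rB=2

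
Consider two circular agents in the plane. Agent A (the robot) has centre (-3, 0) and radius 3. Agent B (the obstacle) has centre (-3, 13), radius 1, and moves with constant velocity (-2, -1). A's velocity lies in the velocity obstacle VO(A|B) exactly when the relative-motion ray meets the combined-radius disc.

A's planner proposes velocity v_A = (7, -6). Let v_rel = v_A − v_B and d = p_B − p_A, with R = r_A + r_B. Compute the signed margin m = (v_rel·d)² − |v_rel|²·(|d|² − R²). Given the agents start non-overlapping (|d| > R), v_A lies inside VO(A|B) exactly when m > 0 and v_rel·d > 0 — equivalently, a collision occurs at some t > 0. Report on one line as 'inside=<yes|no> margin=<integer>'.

d = (0, 13),  |d|² = 169;  R = 3+1 = 4,  c = 169−4² = 153
v_rel = (9, -5),  |v_rel|² = 106;  v_rel·d = (9)·(0) + (-5)·(13) = -65
106·t² + 130·t + 153 = 0  ⇒  m = (-65)² − 106·153 = -11993
m = -11993 < 0,  v_rel·d = -65 < 0  ⇒  outside

inside=no margin=-11993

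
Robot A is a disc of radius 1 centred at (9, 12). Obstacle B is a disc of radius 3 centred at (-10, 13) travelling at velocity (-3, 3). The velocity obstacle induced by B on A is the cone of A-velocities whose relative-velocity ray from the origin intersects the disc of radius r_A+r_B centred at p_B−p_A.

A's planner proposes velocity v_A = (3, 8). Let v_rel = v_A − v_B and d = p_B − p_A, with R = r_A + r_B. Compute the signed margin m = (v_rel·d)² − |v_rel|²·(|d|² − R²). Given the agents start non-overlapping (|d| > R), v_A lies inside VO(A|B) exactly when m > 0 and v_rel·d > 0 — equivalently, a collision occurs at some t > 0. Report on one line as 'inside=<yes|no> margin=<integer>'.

d = (-19, 1),  |d|² = 362;  R = 1+3 = 4,  c = 362−4² = 346
v_rel = (6, 5),  |v_rel|² = 61;  v_rel·d = (6)·(-19) + (5)·(1) = -109
61·t² + 218·t + 346 = 0  ⇒  m = (-109)² − 61·346 = -9225
m = -9225 < 0,  v_rel·d = -109 < 0  ⇒  outside

inside=no margin=-9225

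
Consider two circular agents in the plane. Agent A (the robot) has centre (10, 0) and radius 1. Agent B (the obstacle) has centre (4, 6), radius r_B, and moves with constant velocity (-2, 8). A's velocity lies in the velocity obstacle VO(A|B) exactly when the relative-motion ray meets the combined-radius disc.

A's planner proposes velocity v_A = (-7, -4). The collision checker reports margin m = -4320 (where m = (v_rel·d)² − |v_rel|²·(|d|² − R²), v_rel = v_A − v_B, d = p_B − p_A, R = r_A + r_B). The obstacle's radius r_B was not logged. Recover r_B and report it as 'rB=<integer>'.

m = -4320
d = (-6, 6);  v_rel = (-5, -12),  |v_rel|² = 169
v_rel×d = (-5)·(6) − (-12)·(-6) = -102
since m = R²·169 − (-102)²:  R² = (10404 + -4320) / 169 = 36
R = √36 = 6  ⇒  r_B = 6 − 1 = 5

rB=5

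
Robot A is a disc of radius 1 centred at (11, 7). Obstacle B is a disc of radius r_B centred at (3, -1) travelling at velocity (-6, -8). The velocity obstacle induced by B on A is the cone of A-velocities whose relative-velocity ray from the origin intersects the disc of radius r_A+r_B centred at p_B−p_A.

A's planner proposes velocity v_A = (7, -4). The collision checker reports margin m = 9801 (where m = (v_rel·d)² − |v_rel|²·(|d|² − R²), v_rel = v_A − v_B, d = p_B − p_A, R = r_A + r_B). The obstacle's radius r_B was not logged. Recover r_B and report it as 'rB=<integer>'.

m = 9801
d = (-8, -8);  v_rel = (13, 4),  |v_rel|² = 185
v_rel×d = (13)·(-8) − (4)·(-8) = -72
since m = R²·185 − (-72)²:  R² = (5184 + 9801) / 185 = 81
R = √81 = 9  ⇒  r_B = 9 − 1 = 8

rB=8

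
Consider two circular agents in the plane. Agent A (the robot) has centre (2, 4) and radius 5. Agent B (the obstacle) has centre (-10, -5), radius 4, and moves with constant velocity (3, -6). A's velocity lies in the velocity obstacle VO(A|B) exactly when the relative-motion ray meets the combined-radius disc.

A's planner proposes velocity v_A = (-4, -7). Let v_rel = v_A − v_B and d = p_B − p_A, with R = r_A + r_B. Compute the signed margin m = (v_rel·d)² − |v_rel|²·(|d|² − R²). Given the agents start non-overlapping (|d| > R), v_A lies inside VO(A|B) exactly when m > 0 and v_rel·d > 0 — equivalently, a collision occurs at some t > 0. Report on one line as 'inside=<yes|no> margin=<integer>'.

d = (-12, -9),  |d|² = 225;  R = 5+4 = 9,  c = 225−9² = 144
v_rel = (-7, -1),  |v_rel|² = 50;  v_rel·d = (-7)·(-12) + (-1)·(-9) = 93
50·t² − 186·t + 144 = 0  ⇒  m = 93² − 50·144 = 1449
m = 1449 > 0,  v_rel·d = 93 > 0  ⇒  inside

inside=yes margin=1449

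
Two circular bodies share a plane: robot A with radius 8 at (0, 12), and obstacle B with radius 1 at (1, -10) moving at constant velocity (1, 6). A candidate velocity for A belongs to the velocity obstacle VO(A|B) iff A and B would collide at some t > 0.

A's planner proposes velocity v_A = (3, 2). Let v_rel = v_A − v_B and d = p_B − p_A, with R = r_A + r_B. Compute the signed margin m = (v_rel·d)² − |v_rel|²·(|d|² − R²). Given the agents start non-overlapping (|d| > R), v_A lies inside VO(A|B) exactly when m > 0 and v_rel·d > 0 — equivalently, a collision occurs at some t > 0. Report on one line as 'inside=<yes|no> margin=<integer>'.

d = (1, -22),  |d|² = 485;  R = 8+1 = 9,  c = 485−9² = 404
v_rel = (2, -4),  |v_rel|² = 20;  v_rel·d = (2)·(1) + (-4)·(-22) = 90
20·t² − 180·t + 404 = 0  ⇒  m = 90² − 20·404 = 20
m = 20 > 0,  v_rel·d = 90 > 0  ⇒  inside

inside=yes margin=20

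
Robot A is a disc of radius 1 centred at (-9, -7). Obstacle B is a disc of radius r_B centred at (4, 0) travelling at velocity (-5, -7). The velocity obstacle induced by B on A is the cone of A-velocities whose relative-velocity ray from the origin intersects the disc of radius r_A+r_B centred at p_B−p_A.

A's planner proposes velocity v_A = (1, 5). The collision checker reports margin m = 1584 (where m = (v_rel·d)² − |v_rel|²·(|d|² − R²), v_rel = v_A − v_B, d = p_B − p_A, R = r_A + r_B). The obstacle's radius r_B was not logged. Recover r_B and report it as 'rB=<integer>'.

m = 1584
d = (13, 7);  v_rel = (6, 12),  |v_rel|² = 180
v_rel×d = (6)·(7) − (12)·(13) = -114
since m = R²·180 − (-114)²:  R² = (12996 + 1584) / 180 = 81
R = √81 = 9  ⇒  r_B = 9 − 1 = 8

rB=8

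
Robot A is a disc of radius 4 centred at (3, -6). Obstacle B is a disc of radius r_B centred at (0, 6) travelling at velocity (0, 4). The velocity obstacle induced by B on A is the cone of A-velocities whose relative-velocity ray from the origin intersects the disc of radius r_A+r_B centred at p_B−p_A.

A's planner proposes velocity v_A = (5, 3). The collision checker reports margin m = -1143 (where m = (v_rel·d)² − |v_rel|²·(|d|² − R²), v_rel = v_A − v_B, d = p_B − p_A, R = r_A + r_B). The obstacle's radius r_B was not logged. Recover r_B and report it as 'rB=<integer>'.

m = -1143
d = (-3, 12);  v_rel = (5, -1),  |v_rel|² = 26
v_rel×d = (5)·(12) − (-1)·(-3) = 57
since m = R²·26 − 57²:  R² = (3249 + -1143) / 26 = 81
R = √81 = 9  ⇒  r_B = 9 − 4 = 5

rB=5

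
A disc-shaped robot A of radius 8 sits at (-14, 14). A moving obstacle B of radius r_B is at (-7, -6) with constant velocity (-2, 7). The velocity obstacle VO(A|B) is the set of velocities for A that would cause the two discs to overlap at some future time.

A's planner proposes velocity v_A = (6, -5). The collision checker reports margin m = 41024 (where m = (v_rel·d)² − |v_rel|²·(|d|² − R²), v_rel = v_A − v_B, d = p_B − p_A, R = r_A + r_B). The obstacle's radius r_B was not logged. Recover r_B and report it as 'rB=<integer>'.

m = 41024
d = (7, -20);  v_rel = (8, -12),  |v_rel|² = 208
v_rel×d = (8)·(-20) − (-12)·(7) = -76
since m = R²·208 − (-76)²:  R² = (5776 + 41024) / 208 = 225
R = √225 = 15  ⇒  r_B = 15 − 8 = 7

rB=7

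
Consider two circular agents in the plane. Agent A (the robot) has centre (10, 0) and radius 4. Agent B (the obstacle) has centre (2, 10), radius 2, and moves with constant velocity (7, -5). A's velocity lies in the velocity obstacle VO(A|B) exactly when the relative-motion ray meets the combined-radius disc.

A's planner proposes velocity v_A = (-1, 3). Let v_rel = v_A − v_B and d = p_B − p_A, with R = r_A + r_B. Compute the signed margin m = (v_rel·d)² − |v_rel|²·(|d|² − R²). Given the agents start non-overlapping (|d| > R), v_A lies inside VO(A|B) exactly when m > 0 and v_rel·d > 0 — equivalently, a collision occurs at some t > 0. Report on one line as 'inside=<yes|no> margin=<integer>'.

d = (-8, 10),  |d|² = 164;  R = 4+2 = 6,  c = 164−6² = 128
v_rel = (-8, 8),  |v_rel|² = 128;  v_rel·d = (-8)·(-8) + (8)·(10) = 144
128·t² − 288·t + 128 = 0  ⇒  m = 144² − 128·128 = 4352
m = 4352 > 0,  v_rel·d = 144 > 0  ⇒  inside

inside=yes margin=4352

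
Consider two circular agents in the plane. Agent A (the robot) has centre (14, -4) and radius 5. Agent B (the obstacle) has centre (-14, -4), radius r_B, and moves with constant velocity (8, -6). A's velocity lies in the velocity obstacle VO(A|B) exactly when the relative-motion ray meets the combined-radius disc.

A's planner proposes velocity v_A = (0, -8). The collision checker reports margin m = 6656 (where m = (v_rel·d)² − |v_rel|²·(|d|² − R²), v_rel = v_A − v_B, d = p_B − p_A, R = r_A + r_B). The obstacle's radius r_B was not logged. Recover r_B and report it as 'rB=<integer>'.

m = 6656
d = (-28, 0);  v_rel = (-8, -2),  |v_rel|² = 68
v_rel×d = (-8)·(0) − (-2)·(-28) = -56
since m = R²·68 − (-56)²:  R² = (3136 + 6656) / 68 = 144
R = √144 = 12  ⇒  r_B = 12 − 5 = 7

rB=7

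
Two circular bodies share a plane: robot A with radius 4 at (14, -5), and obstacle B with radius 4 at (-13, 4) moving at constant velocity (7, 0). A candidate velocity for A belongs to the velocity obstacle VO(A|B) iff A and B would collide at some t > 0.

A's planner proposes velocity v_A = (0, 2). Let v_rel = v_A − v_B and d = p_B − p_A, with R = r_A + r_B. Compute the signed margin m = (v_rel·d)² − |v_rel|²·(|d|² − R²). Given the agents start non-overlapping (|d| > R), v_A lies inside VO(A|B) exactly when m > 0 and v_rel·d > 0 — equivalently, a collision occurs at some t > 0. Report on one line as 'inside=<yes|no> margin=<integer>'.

d = (-27, 9),  |d|² = 810;  R = 4+4 = 8,  c = 810−8² = 746
v_rel = (-7, 2),  |v_rel|² = 53;  v_rel·d = (-7)·(-27) + (2)·(9) = 207
53·t² − 414·t + 746 = 0  ⇒  m = 207² − 53·746 = 3311
m = 3311 > 0,  v_rel·d = 207 > 0  ⇒  inside

inside=yes margin=3311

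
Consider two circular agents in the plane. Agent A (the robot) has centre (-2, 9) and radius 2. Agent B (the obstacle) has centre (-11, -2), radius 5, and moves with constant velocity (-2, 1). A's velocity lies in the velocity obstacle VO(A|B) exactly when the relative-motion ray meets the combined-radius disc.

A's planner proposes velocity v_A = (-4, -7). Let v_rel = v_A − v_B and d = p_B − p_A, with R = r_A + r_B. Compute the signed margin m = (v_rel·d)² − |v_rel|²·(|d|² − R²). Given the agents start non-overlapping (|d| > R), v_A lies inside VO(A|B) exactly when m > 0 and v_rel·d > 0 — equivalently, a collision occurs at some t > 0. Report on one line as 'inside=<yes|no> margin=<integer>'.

d = (-9, -11),  |d|² = 202;  R = 2+5 = 7,  c = 202−7² = 153
v_rel = (-2, -8),  |v_rel|² = 68;  v_rel·d = (-2)·(-9) + (-8)·(-11) = 106
68·t² − 212·t + 153 = 0  ⇒  m = 106² − 68·153 = 832
m = 832 > 0,  v_rel·d = 106 > 0  ⇒  inside

inside=yes margin=832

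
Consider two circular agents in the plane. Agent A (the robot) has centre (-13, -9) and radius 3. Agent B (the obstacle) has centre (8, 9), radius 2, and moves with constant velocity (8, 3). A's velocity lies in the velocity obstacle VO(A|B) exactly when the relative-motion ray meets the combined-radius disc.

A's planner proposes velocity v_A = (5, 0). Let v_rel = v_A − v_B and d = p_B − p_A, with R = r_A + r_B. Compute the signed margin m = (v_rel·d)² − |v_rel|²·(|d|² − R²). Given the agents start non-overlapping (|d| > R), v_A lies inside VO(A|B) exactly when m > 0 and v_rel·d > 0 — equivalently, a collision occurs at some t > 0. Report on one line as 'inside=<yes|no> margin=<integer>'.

d = (21, 18),  |d|² = 765;  R = 3+2 = 5,  c = 765−5² = 740
v_rel = (-3, -3),  |v_rel|² = 18;  v_rel·d = (-3)·(21) + (-3)·(18) = -117
18·t² + 234·t + 740 = 0  ⇒  m = (-117)² − 18·740 = 369
m = 369 > 0,  v_rel·d = -117 < 0  ⇒  outside

inside=no margin=369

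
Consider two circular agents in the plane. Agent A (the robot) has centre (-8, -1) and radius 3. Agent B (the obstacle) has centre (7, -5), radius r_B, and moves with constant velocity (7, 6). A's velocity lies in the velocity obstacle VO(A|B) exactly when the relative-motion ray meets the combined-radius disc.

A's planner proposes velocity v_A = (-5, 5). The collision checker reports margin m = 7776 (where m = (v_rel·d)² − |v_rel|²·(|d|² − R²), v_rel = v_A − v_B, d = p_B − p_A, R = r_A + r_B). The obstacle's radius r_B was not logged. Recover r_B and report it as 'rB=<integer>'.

m = 7776
d = (15, -4);  v_rel = (-12, -1),  |v_rel|² = 145
v_rel×d = (-12)·(-4) − (-1)·(15) = 63
since m = R²·145 − 63²:  R² = (3969 + 7776) / 145 = 81
R = √81 = 9  ⇒  r_B = 9 − 3 = 6

rB=6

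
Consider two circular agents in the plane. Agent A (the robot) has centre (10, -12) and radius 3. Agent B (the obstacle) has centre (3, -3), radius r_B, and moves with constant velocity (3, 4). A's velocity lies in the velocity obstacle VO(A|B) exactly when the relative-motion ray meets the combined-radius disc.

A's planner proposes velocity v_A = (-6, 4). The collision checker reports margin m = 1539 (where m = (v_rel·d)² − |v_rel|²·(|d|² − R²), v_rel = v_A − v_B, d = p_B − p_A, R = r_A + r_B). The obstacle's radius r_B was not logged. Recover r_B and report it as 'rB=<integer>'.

m = 1539
d = (-7, 9);  v_rel = (-9, 0),  |v_rel|² = 81
v_rel×d = (-9)·(9) − (0)·(-7) = -81
since m = R²·81 − (-81)²:  R² = (6561 + 1539) / 81 = 100
R = √100 = 10  ⇒  r_B = 10 − 3 = 7

rB=7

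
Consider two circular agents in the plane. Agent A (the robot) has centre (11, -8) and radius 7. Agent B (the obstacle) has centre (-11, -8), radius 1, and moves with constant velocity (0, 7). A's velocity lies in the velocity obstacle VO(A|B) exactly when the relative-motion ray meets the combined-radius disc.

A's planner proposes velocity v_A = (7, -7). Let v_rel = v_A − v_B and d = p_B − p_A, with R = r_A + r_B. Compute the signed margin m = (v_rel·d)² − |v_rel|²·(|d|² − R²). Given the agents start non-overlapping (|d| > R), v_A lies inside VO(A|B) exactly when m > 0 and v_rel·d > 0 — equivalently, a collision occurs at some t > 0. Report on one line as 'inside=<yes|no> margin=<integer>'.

d = (-22, 0),  |d|² = 484;  R = 7+1 = 8,  c = 484−8² = 420
v_rel = (7, -14),  |v_rel|² = 245;  v_rel·d = (7)·(-22) + (-14)·(0) = -154
245·t² + 308·t + 420 = 0  ⇒  m = (-154)² − 245·420 = -79184
m = -79184 < 0,  v_rel·d = -154 < 0  ⇒  outside

inside=no margin=-79184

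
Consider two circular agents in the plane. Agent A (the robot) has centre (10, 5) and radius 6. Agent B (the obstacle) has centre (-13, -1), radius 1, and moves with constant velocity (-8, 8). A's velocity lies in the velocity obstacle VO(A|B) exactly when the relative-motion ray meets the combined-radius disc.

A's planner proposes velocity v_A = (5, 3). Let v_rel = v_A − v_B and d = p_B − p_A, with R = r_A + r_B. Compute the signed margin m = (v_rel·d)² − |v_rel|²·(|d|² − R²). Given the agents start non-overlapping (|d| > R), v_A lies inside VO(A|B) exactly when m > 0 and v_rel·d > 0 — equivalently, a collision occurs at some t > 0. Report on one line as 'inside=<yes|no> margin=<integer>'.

d = (-23, -6),  |d|² = 565;  R = 6+1 = 7,  c = 565−7² = 516
v_rel = (13, -5),  |v_rel|² = 194;  v_rel·d = (13)·(-23) + (-5)·(-6) = -269
194·t² + 538·t + 516 = 0  ⇒  m = (-269)² − 194·516 = -27743
m = -27743 < 0,  v_rel·d = -269 < 0  ⇒  outside

inside=no margin=-27743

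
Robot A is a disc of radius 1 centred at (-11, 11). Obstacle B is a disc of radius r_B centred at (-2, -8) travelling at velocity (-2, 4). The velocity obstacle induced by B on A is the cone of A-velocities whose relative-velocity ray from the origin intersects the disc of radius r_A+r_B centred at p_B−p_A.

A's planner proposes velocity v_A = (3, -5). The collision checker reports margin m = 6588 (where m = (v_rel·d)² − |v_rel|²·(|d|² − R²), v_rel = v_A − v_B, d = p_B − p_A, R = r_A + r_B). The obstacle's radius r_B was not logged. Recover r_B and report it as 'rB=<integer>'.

m = 6588
d = (9, -19);  v_rel = (5, -9),  |v_rel|² = 106
v_rel×d = (5)·(-19) − (-9)·(9) = -14
since m = R²·106 − (-14)²:  R² = (196 + 6588) / 106 = 64
R = √64 = 8  ⇒  r_B = 8 − 1 = 7

rB=7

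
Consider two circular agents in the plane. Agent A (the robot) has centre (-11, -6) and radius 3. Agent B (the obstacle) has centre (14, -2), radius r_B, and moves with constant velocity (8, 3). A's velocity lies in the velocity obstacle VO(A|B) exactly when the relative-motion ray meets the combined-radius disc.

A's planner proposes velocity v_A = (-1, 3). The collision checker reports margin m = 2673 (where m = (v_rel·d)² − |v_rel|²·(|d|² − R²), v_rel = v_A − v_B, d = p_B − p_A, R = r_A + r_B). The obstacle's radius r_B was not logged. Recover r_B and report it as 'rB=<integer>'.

m = 2673
d = (25, 4);  v_rel = (-9, 0),  |v_rel|² = 81
v_rel×d = (-9)·(4) − (0)·(25) = -36
since m = R²·81 − (-36)²:  R² = (1296 + 2673) / 81 = 49
R = √49 = 7  ⇒  r_B = 7 − 3 = 4

rB=4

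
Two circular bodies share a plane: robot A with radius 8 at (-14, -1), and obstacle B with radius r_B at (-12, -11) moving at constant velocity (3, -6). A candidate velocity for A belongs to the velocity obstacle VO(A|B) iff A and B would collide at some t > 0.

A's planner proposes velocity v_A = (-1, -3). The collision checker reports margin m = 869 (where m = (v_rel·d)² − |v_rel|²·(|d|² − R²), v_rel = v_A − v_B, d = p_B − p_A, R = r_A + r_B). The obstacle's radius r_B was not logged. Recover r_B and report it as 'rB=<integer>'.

m = 869
d = (2, -10);  v_rel = (-4, 3),  |v_rel|² = 25
v_rel×d = (-4)·(-10) − (3)·(2) = 34
since m = R²·25 − 34²:  R² = (1156 + 869) / 25 = 81
R = √81 = 9  ⇒  r_B = 9 − 8 = 1

rB=1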